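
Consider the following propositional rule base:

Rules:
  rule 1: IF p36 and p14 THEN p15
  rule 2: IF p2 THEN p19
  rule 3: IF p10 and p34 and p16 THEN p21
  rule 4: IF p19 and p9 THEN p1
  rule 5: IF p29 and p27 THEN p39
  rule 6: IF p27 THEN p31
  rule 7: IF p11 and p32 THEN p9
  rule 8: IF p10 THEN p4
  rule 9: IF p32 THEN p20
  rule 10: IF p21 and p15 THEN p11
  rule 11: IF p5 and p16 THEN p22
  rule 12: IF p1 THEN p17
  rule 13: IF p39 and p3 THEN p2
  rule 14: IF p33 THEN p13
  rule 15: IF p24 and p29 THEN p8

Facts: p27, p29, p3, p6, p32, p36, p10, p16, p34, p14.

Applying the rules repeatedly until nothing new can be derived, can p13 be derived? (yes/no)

no

Round 1 — rule 1, rule 3, rule 5, rule 6, rule 8, rule 9, derive p15, p21, p39, p31, p4, p20.
Round 2 — rule 10, rule 13, derive p11, p2.
Round 3 — rule 2, rule 7, derive p19, p9.
Round 4 — rule 4, derive p1.
Round 5 — rule 12, derive p17.
Fixed point reached. p13 is concluded only by rule 14; rule 14 needs p33 (never derived).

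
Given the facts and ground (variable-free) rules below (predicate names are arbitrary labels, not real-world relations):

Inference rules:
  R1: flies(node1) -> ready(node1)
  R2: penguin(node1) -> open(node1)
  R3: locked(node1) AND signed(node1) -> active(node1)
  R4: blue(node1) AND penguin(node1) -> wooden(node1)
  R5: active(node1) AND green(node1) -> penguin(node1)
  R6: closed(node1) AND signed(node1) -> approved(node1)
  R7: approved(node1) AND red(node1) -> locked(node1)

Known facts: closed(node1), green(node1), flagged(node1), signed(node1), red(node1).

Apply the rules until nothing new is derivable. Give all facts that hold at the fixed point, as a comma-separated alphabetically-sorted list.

[1] R6 [closed(node1) AND signed(node1) -> approved(node1)]. ⇒ new: approved(node1).
[2] R7 [approved(node1) AND red(node1) -> locked(node1)]. ⇒ new: locked(node1).
[3] R3 [locked(node1) AND signed(node1) -> active(node1)]. ⇒ new: active(node1).
[4] R5 [active(node1) AND green(node1) -> penguin(node1)]. ⇒ new: penguin(node1).
[5] R2 [penguin(node1) -> open(node1)]. ⇒ new: open(node1).

active(node1), approved(node1), closed(node1), flagged(node1), green(node1), locked(node1), open(node1), penguin(node1), red(node1), signed(node1)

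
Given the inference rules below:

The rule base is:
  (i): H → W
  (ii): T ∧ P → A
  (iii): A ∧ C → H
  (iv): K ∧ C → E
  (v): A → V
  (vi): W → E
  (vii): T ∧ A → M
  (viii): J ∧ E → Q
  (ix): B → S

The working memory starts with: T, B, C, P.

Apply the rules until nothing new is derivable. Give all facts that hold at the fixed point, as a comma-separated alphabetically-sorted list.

Round 1: (ii) [T ∧ P → A]; (ix) [B → S]. Adds A, S.
Round 2: (iii) [A ∧ C → H]; (v) [A → V]; (vii) [T ∧ A → M]. Adds H, V, M.
Round 3: (i) [H → W]. Adds W.
Round 4: (vi) [W → E]. Adds E.

A, B, C, E, H, M, P, S, T, V, W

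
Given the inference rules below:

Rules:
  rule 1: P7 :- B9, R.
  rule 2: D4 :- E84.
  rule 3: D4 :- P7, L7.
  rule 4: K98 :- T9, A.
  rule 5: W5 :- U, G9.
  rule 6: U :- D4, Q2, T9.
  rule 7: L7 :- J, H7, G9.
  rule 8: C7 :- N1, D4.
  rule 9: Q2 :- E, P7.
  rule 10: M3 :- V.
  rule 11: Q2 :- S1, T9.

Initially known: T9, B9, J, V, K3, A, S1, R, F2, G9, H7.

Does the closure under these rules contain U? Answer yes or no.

yes

Round 1: rule 1 [P7 :- B9, R.]; rule 4 [K98 :- T9, A.]; rule 7 [L7 :- J, H7, G9.]; rule 10 [M3 :- V.]; rule 11 [Q2 :- S1, T9.]. Adds P7, K98, L7, M3, Q2.
Round 2: rule 3 [D4 :- P7, L7.]. Adds D4.
Round 3: rule 6 [U :- D4, Q2, T9.]. Adds U.
Round 4: rule 5 [W5 :- U, G9.]. Adds W5.
U appears in round 3, so it is derivable.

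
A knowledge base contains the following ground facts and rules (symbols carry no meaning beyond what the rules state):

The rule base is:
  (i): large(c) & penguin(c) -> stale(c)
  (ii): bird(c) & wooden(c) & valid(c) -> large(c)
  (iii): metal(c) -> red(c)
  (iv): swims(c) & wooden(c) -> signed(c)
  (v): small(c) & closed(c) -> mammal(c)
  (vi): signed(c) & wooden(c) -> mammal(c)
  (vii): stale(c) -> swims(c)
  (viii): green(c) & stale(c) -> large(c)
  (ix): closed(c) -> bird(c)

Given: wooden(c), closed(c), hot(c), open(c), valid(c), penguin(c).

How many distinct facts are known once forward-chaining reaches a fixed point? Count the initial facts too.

Round 1: (ix) [closed(c) -> bird(c)]. New: bird(c).
Round 2: (ii) [bird(c) & wooden(c) & valid(c) -> large(c)]. New: large(c).
Round 3: (i) [large(c) & penguin(c) -> stale(c)]. New: stale(c).
Round 4: (vii) [stale(c) -> swims(c)]. New: swims(c).
Round 5: (iv) [swims(c) & wooden(c) -> signed(c)]. New: signed(c).
Round 6: (vi) [signed(c) & wooden(c) -> mammal(c)]. New: mammal(c).
Closure: {bird(c), closed(c), hot(c), large(c), mammal(c), open(c), penguin(c), signed(c), stale(c), swims(c), valid(c), wooden(c)} — 12 facts.

12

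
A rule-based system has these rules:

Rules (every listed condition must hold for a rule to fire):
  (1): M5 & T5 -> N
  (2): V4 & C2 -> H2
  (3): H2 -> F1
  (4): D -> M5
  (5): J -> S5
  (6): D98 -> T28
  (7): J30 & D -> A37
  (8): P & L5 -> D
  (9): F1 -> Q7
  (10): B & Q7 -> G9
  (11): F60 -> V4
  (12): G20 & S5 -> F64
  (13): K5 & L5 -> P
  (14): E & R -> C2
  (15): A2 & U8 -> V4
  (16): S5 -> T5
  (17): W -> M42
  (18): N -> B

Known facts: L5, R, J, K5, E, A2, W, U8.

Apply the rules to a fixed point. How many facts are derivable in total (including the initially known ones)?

22

Round 1 — (5), (13), (14), (15), (17), derive S5, P, C2, V4, M42.
Round 2 — (2), (8), (16), derive H2, D, T5.
Round 3 — (3), (4), derive F1, M5.
Round 4 — (1), (9), derive N, Q7.
Round 5 — (18), derive B.
Round 6 — (10), derive G9.
Closure: {A2, B, C2, D, E, F1, G9, H2, J, K5, L5, M42, M5, N, P, Q7, R, S5, T5, U8, V4, W} — 22 facts.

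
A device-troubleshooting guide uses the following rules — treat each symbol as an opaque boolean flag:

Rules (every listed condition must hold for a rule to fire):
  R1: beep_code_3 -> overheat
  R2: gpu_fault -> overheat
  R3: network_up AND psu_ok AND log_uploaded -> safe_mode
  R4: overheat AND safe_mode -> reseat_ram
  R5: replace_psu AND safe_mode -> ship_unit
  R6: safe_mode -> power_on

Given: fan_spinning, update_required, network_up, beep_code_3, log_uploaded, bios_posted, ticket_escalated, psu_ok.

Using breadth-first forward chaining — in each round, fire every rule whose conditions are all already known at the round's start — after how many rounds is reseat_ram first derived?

Round 1 fires R1, R3, giving overheat, safe_mode.
Round 2 fires R4, R6, giving reseat_ram, power_on.
reseat_ram first appears in round 2.

2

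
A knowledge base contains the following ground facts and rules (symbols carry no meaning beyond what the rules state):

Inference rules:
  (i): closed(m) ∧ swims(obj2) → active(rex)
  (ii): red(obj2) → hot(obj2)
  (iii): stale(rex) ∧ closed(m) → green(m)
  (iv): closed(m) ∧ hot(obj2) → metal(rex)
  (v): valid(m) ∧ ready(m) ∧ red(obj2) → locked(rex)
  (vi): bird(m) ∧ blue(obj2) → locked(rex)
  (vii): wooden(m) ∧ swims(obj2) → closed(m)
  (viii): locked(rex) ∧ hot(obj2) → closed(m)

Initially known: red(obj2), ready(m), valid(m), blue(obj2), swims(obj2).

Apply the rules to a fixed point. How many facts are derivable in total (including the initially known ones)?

Round 1 fires (ii), (v), giving hot(obj2), locked(rex).
Round 2 fires (viii), giving closed(m).
Round 3 fires (i), (iv), giving active(rex), metal(rex).
Closure: {active(rex), blue(obj2), closed(m), hot(obj2), locked(rex), metal(rex), ready(m), red(obj2), swims(obj2), valid(m)} — 10 facts.

10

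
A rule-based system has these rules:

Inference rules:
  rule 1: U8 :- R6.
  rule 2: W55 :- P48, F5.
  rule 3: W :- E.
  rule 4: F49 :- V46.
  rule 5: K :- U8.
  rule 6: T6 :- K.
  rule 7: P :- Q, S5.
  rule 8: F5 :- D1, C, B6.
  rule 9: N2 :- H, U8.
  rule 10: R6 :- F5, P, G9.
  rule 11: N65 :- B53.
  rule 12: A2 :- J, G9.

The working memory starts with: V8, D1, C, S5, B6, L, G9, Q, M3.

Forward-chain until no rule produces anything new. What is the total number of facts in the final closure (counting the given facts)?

15

Round 1 fires rule 7, rule 8, giving P, F5.
Round 2 fires rule 10, giving R6.
Round 3 fires rule 1, giving U8.
Round 4 fires rule 5, giving K.
Round 5 fires rule 6, giving T6.
Closure: {B6, C, D1, F5, G9, K, L, M3, P, Q, R6, S5, T6, U8, V8} — 15 facts.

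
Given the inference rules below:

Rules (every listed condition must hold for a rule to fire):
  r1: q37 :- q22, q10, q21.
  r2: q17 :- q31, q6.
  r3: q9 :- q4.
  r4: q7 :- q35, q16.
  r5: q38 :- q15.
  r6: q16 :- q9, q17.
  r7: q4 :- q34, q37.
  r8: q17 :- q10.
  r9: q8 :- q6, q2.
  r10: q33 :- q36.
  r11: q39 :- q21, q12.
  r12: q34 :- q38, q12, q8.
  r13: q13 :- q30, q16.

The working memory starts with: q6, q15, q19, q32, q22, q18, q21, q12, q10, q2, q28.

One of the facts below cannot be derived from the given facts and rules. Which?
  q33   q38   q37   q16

Round 1 fires r1, r5, r8, r9, r11, giving q37, q38, q17, q8, q39.
Round 2 fires r12, giving q34.
Round 3 fires r7, giving q4.
Round 4 fires r3, giving q9.
Round 5 fires r6, giving q16.
Derived: q16 (round 5), q37 (round 1), q38 (round 1). q33 never appears in any round.

q33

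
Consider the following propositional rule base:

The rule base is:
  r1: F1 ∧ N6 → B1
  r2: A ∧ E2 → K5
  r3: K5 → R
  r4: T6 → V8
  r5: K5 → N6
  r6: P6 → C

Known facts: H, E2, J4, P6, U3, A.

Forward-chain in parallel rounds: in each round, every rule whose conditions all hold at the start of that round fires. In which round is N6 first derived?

Round 1 — r2, r6, derive K5, C.
Round 2 — r3, r5, derive R, N6.
N6 first appears in round 2.

2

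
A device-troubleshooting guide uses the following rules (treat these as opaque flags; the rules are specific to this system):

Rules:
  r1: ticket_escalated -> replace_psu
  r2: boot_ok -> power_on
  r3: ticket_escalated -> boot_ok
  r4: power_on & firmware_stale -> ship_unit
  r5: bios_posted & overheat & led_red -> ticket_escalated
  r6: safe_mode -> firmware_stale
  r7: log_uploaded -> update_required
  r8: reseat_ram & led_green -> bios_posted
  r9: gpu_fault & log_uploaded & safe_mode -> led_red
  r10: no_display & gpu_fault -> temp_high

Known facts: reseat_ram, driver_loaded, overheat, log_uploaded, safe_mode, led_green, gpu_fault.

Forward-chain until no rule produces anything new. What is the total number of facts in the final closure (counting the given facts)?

[1] r6 [safe_mode -> firmware_stale]; r7 [log_uploaded -> update_required]; r8 [reseat_ram & led_green -> bios_posted]; r9 [gpu_fault & log_uploaded & safe_mode -> led_red]. ⇒ new: firmware_stale, update_required, bios_posted, led_red.
[2] r5 [bios_posted & overheat & led_red -> ticket_escalated]. ⇒ new: ticket_escalated.
[3] r1 [ticket_escalated -> replace_psu]; r3 [ticket_escalated -> boot_ok]. ⇒ new: replace_psu, boot_ok.
[4] r2 [boot_ok -> power_on]. ⇒ new: power_on.
[5] r4 [power_on & firmware_stale -> ship_unit]. ⇒ new: ship_unit.
Closure: {bios_posted, boot_ok, driver_loaded, firmware_stale, gpu_fault, led_green, led_red, log_uploaded, overheat, power_on, replace_psu, reseat_ram, safe_mode, ship_unit, ticket_escalated, update_required} — 16 facts.

16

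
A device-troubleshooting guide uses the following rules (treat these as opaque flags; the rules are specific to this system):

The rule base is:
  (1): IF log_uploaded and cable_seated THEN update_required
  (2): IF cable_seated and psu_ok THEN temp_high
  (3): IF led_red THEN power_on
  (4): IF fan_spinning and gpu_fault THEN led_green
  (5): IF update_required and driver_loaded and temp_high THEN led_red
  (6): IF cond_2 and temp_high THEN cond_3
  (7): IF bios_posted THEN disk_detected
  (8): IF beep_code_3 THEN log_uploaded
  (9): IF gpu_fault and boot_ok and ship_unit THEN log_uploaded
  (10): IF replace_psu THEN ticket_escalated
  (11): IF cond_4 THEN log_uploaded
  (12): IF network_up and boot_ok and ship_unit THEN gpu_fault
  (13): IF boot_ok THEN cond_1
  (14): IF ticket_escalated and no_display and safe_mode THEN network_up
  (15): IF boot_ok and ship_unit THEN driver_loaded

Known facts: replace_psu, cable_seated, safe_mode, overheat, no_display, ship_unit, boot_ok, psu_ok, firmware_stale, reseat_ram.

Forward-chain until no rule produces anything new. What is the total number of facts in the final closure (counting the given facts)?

20

Round 1: (2) [IF cable_seated and psu_ok THEN temp_high]; (10) [IF replace_psu THEN ticket_escalated]; (13) [IF boot_ok THEN cond_1]; (15) [IF boot_ok and ship_unit THEN driver_loaded]. New: temp_high, ticket_escalated, cond_1, driver_loaded.
Round 2: (14) [IF ticket_escalated and no_display and safe_mode THEN network_up]. New: network_up.
Round 3: (12) [IF network_up and boot_ok and ship_unit THEN gpu_fault]. New: gpu_fault.
Round 4: (9) [IF gpu_fault and boot_ok and ship_unit THEN log_uploaded]. New: log_uploaded.
Round 5: (1) [IF log_uploaded and cable_seated THEN update_required]. New: update_required.
Round 6: (5) [IF update_required and driver_loaded and temp_high THEN led_red]. New: led_red.
Round 7: (3) [IF led_red THEN power_on]. New: power_on.
Closure: {boot_ok, cable_seated, cond_1, driver_loaded, firmware_stale, gpu_fault, led_red, log_uploaded, network_up, no_display, overheat, power_on, psu_ok, replace_psu, reseat_ram, safe_mode, ship_unit, temp_high, ticket_escalated, update_required} — 20 facts.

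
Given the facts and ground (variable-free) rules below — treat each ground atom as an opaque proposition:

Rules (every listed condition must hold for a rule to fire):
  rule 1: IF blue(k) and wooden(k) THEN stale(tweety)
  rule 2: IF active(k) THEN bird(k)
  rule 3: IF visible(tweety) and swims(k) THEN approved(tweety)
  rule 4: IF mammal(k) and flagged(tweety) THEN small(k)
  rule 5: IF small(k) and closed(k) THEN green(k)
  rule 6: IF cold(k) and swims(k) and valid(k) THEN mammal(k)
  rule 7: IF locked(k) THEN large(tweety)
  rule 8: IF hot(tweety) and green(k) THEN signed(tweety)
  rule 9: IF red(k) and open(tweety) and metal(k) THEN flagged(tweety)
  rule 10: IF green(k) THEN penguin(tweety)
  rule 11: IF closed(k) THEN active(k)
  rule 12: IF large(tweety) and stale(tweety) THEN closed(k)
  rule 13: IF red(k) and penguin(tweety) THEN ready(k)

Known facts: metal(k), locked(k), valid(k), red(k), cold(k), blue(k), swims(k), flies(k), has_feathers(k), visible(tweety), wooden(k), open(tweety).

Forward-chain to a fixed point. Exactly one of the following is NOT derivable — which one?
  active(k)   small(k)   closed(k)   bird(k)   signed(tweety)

Round 1 fires rule 1, rule 3, rule 6, rule 7, rule 9, giving stale(tweety), approved(tweety), mammal(k), large(tweety), flagged(tweety).
Round 2 fires rule 4, rule 12, giving small(k), closed(k).
Round 3 fires rule 5, rule 11, giving green(k), active(k).
Round 4 fires rule 2, rule 10, giving bird(k), penguin(tweety).
Round 5 fires rule 13, giving ready(k).
Derived: small(k) (round 2), active(k) (round 3), bird(k) (round 4), closed(k) (round 2). signed(tweety) never appears in any round.

signed(tweety)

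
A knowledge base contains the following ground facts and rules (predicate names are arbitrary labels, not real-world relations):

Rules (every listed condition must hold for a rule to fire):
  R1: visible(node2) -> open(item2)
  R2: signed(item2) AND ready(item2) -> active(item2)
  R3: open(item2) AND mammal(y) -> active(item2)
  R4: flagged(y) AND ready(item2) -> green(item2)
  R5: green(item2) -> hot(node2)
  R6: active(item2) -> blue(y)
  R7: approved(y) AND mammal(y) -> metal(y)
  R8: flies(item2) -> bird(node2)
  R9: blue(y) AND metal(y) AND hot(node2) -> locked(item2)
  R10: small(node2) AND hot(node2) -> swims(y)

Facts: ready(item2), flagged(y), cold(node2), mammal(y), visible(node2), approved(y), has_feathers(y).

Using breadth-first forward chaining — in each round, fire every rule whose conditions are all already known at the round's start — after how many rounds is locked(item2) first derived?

Round 1 fires R1, R4, R7, giving open(item2), green(item2), metal(y).
Round 2 fires R3, R5, giving active(item2), hot(node2).
Round 3 fires R6, giving blue(y).
Round 4 fires R9, giving locked(item2).
locked(item2) first appears in round 4.

4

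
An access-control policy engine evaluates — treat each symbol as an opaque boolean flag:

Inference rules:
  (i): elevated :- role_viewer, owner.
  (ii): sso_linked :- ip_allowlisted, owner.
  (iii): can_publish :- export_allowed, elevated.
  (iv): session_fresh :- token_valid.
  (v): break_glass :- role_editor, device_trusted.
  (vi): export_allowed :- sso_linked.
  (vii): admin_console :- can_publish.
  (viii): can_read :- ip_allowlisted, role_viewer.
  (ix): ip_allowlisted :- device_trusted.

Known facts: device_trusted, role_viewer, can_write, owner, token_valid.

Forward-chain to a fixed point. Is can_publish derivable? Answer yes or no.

yes

[1] (i) [elevated :- role_viewer, owner.]; (iv) [session_fresh :- token_valid.]; (ix) [ip_allowlisted :- device_trusted.]. ⇒ new: elevated, session_fresh, ip_allowlisted.
[2] (ii) [sso_linked :- ip_allowlisted, owner.]; (viii) [can_read :- ip_allowlisted, role_viewer.]. ⇒ new: sso_linked, can_read.
[3] (vi) [export_allowed :- sso_linked.]. ⇒ new: export_allowed.
[4] (iii) [can_publish :- export_allowed, elevated.]. ⇒ new: can_publish.
[5] (vii) [admin_console :- can_publish.]. ⇒ new: admin_console.
can_publish appears in round 4, so it is derivable.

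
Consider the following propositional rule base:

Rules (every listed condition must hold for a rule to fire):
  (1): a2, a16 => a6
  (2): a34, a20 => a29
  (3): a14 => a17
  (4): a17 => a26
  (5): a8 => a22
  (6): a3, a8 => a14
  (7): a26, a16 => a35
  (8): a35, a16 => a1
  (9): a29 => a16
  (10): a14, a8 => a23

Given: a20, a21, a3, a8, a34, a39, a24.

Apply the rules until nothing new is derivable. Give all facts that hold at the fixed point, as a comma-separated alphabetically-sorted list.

a1, a14, a16, a17, a20, a21, a22, a23, a24, a26, a29, a3, a34, a35, a39, a8

[1] (2) [a34, a20 => a29]; (5) [a8 => a22]; (6) [a3, a8 => a14]. ⇒ new: a29, a22, a14.
[2] (3) [a14 => a17]; (9) [a29 => a16]; (10) [a14, a8 => a23]. ⇒ new: a17, a16, a23.
[3] (4) [a17 => a26]. ⇒ new: a26.
[4] (7) [a26, a16 => a35]. ⇒ new: a35.
[5] (8) [a35, a16 => a1]. ⇒ new: a1.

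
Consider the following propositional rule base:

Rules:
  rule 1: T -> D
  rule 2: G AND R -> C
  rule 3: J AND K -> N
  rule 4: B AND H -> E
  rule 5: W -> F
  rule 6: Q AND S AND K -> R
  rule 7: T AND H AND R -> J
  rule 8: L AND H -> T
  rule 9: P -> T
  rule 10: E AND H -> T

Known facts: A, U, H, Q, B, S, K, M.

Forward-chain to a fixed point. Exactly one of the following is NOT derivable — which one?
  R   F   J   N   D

Round 1: rule 4 [B AND H -> E]; rule 6 [Q AND S AND K -> R]. New: E, R.
Round 2: rule 10 [E AND H -> T]. New: T.
Round 3: rule 1 [T -> D]; rule 7 [T AND H AND R -> J]. New: D, J.
Round 4: rule 3 [J AND K -> N]. New: N.
Derived: N (round 4), D (round 3), J (round 3), R (round 1). F never appears in any round.

F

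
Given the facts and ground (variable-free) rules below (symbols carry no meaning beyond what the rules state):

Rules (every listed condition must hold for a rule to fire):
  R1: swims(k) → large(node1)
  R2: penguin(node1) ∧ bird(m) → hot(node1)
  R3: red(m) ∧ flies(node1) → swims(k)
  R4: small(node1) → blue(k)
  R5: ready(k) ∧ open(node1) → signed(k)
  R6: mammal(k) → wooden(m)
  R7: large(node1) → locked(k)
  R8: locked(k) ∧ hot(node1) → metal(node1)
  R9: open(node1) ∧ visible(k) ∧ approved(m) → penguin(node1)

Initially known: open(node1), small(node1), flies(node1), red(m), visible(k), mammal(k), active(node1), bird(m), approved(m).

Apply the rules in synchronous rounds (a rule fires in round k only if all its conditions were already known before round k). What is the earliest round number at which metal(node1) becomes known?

4

Round 1: R3 [red(m) ∧ flies(node1) → swims(k)]; R4 [small(node1) → blue(k)]; R6 [mammal(k) → wooden(m)]; R9 [open(node1) ∧ visible(k) ∧ approved(m) → penguin(node1)]. New: swims(k), blue(k), wooden(m), penguin(node1).
Round 2: R1 [swims(k) → large(node1)]; R2 [penguin(node1) ∧ bird(m) → hot(node1)]. New: large(node1), hot(node1).
Round 3: R7 [large(node1) → locked(k)]. New: locked(k).
Round 4: R8 [locked(k) ∧ hot(node1) → metal(node1)]. New: metal(node1).
metal(node1) first appears in round 4.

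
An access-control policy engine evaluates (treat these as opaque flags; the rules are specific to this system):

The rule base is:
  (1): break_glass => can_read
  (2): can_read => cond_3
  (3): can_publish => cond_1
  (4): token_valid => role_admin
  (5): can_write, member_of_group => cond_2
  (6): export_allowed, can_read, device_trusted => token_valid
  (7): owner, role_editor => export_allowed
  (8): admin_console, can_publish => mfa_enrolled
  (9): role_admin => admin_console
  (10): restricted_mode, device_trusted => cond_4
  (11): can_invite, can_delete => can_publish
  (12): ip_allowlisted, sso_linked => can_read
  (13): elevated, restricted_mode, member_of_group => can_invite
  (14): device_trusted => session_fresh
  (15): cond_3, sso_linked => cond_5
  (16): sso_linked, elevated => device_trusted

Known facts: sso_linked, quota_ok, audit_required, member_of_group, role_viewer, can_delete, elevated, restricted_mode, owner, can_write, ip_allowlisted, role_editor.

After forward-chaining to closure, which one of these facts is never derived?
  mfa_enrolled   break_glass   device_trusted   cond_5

break_glass

Round 1 fires (5), (7), (12), (13), (16), giving cond_2, export_allowed, can_read, can_invite, device_trusted.
Round 2 fires (2), (6), (10), (11), (14), giving cond_3, token_valid, cond_4, can_publish, session_fresh.
Round 3 fires (3), (4), (15), giving cond_1, role_admin, cond_5.
Round 4 fires (9), giving admin_console.
Round 5 fires (8), giving mfa_enrolled.
Derived: cond_5 (round 3), device_trusted (round 1), mfa_enrolled (round 5). break_glass never appears in any round.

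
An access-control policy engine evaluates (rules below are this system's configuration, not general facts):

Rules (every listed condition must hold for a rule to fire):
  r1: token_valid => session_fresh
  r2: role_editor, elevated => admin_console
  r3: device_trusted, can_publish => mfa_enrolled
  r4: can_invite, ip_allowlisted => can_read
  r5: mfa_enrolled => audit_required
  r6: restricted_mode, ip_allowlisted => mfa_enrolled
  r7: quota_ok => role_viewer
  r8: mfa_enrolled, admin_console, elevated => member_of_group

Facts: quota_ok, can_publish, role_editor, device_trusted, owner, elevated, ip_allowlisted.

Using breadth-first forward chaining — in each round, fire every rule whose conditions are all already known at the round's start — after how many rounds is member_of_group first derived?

2

Round 1 — r2, r3, r7, derive admin_console, mfa_enrolled, role_viewer.
Round 2 — r5, r8, derive audit_required, member_of_group.
member_of_group first appears in round 2.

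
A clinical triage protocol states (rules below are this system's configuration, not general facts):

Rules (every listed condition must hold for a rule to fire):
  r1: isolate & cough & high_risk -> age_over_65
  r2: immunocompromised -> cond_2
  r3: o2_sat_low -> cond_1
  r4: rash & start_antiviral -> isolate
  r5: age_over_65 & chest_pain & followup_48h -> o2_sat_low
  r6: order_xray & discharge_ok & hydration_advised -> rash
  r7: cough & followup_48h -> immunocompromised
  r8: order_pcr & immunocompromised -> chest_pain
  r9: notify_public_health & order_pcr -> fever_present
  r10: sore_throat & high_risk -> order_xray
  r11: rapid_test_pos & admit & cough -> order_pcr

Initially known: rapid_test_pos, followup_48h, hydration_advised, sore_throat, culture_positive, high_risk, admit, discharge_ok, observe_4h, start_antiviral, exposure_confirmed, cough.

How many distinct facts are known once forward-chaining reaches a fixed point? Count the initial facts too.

22

Round 1: r7 [cough & followup_48h -> immunocompromised]; r10 [sore_throat & high_risk -> order_xray]; r11 [rapid_test_pos & admit & cough -> order_pcr]. Adds immunocompromised, order_xray, order_pcr.
Round 2: r2 [immunocompromised -> cond_2]; r6 [order_xray & discharge_ok & hydration_advised -> rash]; r8 [order_pcr & immunocompromised -> chest_pain]. Adds cond_2, rash, chest_pain.
Round 3: r4 [rash & start_antiviral -> isolate]. Adds isolate.
Round 4: r1 [isolate & cough & high_risk -> age_over_65]. Adds age_over_65.
Round 5: r5 [age_over_65 & chest_pain & followup_48h -> o2_sat_low]. Adds o2_sat_low.
Round 6: r3 [o2_sat_low -> cond_1]. Adds cond_1.
Closure: {admit, age_over_65, chest_pain, cond_1, cond_2, cough, culture_positive, discharge_ok, exposure_confirmed, followup_48h, high_risk, hydration_advised, immunocompromised, isolate, o2_sat_low, observe_4h, order_pcr, order_xray, rapid_test_pos, rash, sore_throat, start_antiviral} — 22 facts.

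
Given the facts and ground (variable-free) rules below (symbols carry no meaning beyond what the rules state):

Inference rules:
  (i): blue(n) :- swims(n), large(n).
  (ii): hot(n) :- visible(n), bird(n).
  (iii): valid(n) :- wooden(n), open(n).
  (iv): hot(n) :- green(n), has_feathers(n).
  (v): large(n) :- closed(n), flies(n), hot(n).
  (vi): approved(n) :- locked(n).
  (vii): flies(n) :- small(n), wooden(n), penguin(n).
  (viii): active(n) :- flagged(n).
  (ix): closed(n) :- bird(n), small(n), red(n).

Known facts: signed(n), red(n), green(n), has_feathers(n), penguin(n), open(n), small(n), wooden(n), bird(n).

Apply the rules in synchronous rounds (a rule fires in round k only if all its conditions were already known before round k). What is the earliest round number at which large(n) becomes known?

Round 1: (iii) [valid(n) :- wooden(n), open(n).]; (iv) [hot(n) :- green(n), has_feathers(n).]; (vii) [flies(n) :- small(n), wooden(n), penguin(n).]; (ix) [closed(n) :- bird(n), small(n), red(n).]. New: valid(n), hot(n), flies(n), closed(n).
Round 2: (v) [large(n) :- closed(n), flies(n), hot(n).]. New: large(n).
large(n) first appears in round 2.

2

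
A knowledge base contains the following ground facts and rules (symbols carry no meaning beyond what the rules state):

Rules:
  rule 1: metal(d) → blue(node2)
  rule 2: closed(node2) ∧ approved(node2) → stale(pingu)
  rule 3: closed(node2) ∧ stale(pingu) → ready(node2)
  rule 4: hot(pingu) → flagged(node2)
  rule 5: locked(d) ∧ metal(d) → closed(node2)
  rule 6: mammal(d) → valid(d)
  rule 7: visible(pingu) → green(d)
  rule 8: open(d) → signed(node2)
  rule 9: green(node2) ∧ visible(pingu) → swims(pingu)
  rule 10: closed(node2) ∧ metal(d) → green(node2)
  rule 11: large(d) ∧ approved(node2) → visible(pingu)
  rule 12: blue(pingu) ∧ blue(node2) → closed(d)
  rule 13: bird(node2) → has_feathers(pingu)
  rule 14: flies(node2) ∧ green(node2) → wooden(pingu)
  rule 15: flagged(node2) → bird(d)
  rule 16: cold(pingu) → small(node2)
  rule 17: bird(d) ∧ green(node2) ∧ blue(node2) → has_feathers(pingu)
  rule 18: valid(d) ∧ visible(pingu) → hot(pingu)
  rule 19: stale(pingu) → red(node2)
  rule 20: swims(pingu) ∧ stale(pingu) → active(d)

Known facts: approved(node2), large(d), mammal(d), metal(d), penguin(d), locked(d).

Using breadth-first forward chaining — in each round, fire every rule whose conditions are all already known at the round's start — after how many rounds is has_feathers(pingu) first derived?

Round 1: rule 1 [metal(d) → blue(node2)]; rule 5 [locked(d) ∧ metal(d) → closed(node2)]; rule 6 [mammal(d) → valid(d)]; rule 11 [large(d) ∧ approved(node2) → visible(pingu)]. New: blue(node2), closed(node2), valid(d), visible(pingu).
Round 2: rule 2 [closed(node2) ∧ approved(node2) → stale(pingu)]; rule 7 [visible(pingu) → green(d)]; rule 10 [closed(node2) ∧ metal(d) → green(node2)]; rule 18 [valid(d) ∧ visible(pingu) → hot(pingu)]. New: stale(pingu), green(d), green(node2), hot(pingu).
Round 3: rule 3 [closed(node2) ∧ stale(pingu) → ready(node2)]; rule 4 [hot(pingu) → flagged(node2)]; rule 9 [green(node2) ∧ visible(pingu) → swims(pingu)]; rule 19 [stale(pingu) → red(node2)]. New: ready(node2), flagged(node2), swims(pingu), red(node2).
Round 4: rule 15 [flagged(node2) → bird(d)]; rule 20 [swims(pingu) ∧ stale(pingu) → active(d)]. New: bird(d), active(d).
Round 5: rule 17 [bird(d) ∧ green(node2) ∧ blue(node2) → has_feathers(pingu)]. New: has_feathers(pingu).
has_feathers(pingu) first appears in round 5.

5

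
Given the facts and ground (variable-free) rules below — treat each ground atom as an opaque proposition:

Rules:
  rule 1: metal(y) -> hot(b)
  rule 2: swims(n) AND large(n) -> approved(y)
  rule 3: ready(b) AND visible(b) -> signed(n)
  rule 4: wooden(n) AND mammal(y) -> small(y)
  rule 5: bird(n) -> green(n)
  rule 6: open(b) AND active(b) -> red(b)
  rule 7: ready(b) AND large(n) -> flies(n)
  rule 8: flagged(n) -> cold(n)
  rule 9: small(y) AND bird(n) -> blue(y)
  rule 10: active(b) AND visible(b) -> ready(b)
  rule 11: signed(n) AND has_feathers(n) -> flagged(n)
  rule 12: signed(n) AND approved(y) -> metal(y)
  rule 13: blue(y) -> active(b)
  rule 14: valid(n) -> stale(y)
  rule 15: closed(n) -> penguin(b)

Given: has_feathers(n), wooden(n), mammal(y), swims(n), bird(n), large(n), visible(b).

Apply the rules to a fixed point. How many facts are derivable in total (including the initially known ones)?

19

Round 1 — rule 2, rule 4, rule 5, derive approved(y), small(y), green(n).
Round 2 — rule 9, derive blue(y).
Round 3 — rule 13, derive active(b).
Round 4 — rule 10, derive ready(b).
Round 5 — rule 3, rule 7, derive signed(n), flies(n).
Round 6 — rule 11, rule 12, derive flagged(n), metal(y).
Round 7 — rule 1, rule 8, derive hot(b), cold(n).
Closure: {active(b), approved(y), bird(n), blue(y), cold(n), flagged(n), flies(n), green(n), has_feathers(n), hot(b), large(n), mammal(y), metal(y), ready(b), signed(n), small(y), swims(n), visible(b), wooden(n)} — 19 facts.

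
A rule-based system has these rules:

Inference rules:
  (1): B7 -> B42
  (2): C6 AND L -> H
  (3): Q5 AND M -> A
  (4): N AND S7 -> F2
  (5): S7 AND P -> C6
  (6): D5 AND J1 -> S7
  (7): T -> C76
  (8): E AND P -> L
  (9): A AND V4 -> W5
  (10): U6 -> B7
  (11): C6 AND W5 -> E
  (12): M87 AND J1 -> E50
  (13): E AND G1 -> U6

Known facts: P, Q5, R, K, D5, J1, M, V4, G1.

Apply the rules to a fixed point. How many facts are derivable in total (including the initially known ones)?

Round 1: (3) [Q5 AND M -> A]; (6) [D5 AND J1 -> S7]. Adds A, S7.
Round 2: (5) [S7 AND P -> C6]; (9) [A AND V4 -> W5]. Adds C6, W5.
Round 3: (11) [C6 AND W5 -> E]. Adds E.
Round 4: (8) [E AND P -> L]; (13) [E AND G1 -> U6]. Adds L, U6.
Round 5: (2) [C6 AND L -> H]; (10) [U6 -> B7]. Adds H, B7.
Round 6: (1) [B7 -> B42]. Adds B42.
Closure: {A, B42, B7, C6, D5, E, G1, H, J1, K, L, M, P, Q5, R, S7, U6, V4, W5} — 19 facts.

19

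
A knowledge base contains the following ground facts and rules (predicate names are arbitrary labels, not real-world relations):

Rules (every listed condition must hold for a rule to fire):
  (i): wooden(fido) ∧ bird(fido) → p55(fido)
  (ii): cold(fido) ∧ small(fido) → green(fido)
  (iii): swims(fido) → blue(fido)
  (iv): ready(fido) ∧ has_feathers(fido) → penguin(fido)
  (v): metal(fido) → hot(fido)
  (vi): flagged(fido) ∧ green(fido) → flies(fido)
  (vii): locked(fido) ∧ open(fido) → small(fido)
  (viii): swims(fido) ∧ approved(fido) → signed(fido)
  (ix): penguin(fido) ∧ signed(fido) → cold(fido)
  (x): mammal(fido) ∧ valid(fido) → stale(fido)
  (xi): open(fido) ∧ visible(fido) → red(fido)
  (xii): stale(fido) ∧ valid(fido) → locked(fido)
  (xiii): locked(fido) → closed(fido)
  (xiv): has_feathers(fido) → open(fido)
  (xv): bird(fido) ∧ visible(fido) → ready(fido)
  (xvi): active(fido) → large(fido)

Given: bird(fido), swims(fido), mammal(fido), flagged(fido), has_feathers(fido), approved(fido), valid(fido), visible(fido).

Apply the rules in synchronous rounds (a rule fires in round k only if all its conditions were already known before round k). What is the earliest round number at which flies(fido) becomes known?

Round 1: (iii) [swims(fido) → blue(fido)]; (viii) [swims(fido) ∧ approved(fido) → signed(fido)]; (x) [mammal(fido) ∧ valid(fido) → stale(fido)]; (xiv) [has_feathers(fido) → open(fido)]; (xv) [bird(fido) ∧ visible(fido) → ready(fido)]. Adds blue(fido), signed(fido), stale(fido), open(fido), ready(fido).
Round 2: (iv) [ready(fido) ∧ has_feathers(fido) → penguin(fido)]; (xi) [open(fido) ∧ visible(fido) → red(fido)]; (xii) [stale(fido) ∧ valid(fido) → locked(fido)]. Adds penguin(fido), red(fido), locked(fido).
Round 3: (vii) [locked(fido) ∧ open(fido) → small(fido)]; (ix) [penguin(fido) ∧ signed(fido) → cold(fido)]; (xiii) [locked(fido) → closed(fido)]. Adds small(fido), cold(fido), closed(fido).
Round 4: (ii) [cold(fido) ∧ small(fido) → green(fido)]. Adds green(fido).
Round 5: (vi) [flagged(fido) ∧ green(fido) → flies(fido)]. Adds flies(fido).
flies(fido) first appears in round 5.

5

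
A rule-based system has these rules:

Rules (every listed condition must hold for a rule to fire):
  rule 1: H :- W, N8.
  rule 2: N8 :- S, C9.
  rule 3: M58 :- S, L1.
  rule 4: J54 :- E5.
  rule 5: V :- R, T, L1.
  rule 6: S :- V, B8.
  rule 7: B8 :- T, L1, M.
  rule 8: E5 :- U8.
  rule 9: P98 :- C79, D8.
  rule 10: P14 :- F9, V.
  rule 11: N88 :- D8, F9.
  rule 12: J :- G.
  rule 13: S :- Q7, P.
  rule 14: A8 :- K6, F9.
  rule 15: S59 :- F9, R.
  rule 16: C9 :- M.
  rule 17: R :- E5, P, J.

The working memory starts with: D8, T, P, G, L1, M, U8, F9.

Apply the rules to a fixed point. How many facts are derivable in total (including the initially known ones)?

21

Round 1: rule 7 [B8 :- T, L1, M.]; rule 8 [E5 :- U8.]; rule 11 [N88 :- D8, F9.]; rule 12 [J :- G.]; rule 16 [C9 :- M.]. New: B8, E5, N88, J, C9.
Round 2: rule 4 [J54 :- E5.]; rule 17 [R :- E5, P, J.]. New: J54, R.
Round 3: rule 5 [V :- R, T, L1.]; rule 15 [S59 :- F9, R.]. New: V, S59.
Round 4: rule 6 [S :- V, B8.]; rule 10 [P14 :- F9, V.]. New: S, P14.
Round 5: rule 2 [N8 :- S, C9.]; rule 3 [M58 :- S, L1.]. New: N8, M58.
Closure: {B8, C9, D8, E5, F9, G, J, J54, L1, M, M58, N8, N88, P, P14, R, S, S59, T, U8, V} — 21 facts.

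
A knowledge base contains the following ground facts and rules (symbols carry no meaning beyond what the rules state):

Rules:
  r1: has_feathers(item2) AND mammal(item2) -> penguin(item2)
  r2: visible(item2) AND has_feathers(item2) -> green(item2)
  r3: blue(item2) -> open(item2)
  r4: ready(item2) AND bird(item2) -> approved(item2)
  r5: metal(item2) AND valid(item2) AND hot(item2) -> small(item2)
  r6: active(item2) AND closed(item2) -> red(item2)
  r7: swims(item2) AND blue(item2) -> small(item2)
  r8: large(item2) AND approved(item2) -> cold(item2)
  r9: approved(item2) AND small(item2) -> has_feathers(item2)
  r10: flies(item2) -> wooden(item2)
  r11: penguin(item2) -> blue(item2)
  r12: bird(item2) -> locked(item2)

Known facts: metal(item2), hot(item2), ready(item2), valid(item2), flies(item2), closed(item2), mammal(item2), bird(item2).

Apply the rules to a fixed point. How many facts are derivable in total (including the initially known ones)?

Round 1 fires r4, r5, r10, r12, giving approved(item2), small(item2), wooden(item2), locked(item2).
Round 2 fires r9, giving has_feathers(item2).
Round 3 fires r1, giving penguin(item2).
Round 4 fires r11, giving blue(item2).
Round 5 fires r3, giving open(item2).
Closure: {approved(item2), bird(item2), blue(item2), closed(item2), flies(item2), has_feathers(item2), hot(item2), locked(item2), mammal(item2), metal(item2), open(item2), penguin(item2), ready(item2), small(item2), valid(item2), wooden(item2)} — 16 facts.

16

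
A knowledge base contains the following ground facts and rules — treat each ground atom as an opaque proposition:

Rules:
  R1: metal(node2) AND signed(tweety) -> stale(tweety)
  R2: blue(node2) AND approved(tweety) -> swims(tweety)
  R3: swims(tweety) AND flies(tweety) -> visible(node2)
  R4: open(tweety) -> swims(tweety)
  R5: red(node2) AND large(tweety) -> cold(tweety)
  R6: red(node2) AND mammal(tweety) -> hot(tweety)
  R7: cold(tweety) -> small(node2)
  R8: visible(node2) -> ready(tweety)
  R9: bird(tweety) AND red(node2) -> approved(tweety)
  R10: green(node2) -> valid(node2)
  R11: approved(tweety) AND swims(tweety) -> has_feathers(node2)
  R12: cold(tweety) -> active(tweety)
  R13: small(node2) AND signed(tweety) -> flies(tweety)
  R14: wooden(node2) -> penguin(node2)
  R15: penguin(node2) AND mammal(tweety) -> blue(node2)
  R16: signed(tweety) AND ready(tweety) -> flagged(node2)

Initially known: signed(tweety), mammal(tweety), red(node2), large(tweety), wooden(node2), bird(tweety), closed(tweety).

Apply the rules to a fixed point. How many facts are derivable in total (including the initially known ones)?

Round 1: R5 [red(node2) AND large(tweety) -> cold(tweety)]; R6 [red(node2) AND mammal(tweety) -> hot(tweety)]; R9 [bird(tweety) AND red(node2) -> approved(tweety)]; R14 [wooden(node2) -> penguin(node2)]. Adds cold(tweety), hot(tweety), approved(tweety), penguin(node2).
Round 2: R7 [cold(tweety) -> small(node2)]; R12 [cold(tweety) -> active(tweety)]; R15 [penguin(node2) AND mammal(tweety) -> blue(node2)]. Adds small(node2), active(tweety), blue(node2).
Round 3: R2 [blue(node2) AND approved(tweety) -> swims(tweety)]; R13 [small(node2) AND signed(tweety) -> flies(tweety)]. Adds swims(tweety), flies(tweety).
Round 4: R3 [swims(tweety) AND flies(tweety) -> visible(node2)]; R11 [approved(tweety) AND swims(tweety) -> has_feathers(node2)]. Adds visible(node2), has_feathers(node2).
Round 5: R8 [visible(node2) -> ready(tweety)]. Adds ready(tweety).
Round 6: R16 [signed(tweety) AND ready(tweety) -> flagged(node2)]. Adds flagged(node2).
Closure: {active(tweety), approved(tweety), bird(tweety), blue(node2), closed(tweety), cold(tweety), flagged(node2), flies(tweety), has_feathers(node2), hot(tweety), large(tweety), mammal(tweety), penguin(node2), ready(tweety), red(node2), signed(tweety), small(node2), swims(tweety), visible(node2), wooden(node2)} — 20 facts.

20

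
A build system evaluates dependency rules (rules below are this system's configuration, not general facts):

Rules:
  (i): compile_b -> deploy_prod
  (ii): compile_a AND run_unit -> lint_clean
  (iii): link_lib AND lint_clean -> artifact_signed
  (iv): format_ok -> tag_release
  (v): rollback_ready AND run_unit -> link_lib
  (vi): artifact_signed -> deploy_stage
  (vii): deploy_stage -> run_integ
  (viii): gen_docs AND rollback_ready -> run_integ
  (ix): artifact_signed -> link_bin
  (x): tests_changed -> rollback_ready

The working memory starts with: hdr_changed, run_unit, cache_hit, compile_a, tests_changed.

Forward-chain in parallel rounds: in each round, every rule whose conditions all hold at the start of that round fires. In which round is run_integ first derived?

Round 1 fires (ii), (x), giving lint_clean, rollback_ready.
Round 2 fires (v), giving link_lib.
Round 3 fires (iii), giving artifact_signed.
Round 4 fires (vi), (ix), giving deploy_stage, link_bin.
Round 5 fires (vii), giving run_integ.
run_integ first appears in round 5.

5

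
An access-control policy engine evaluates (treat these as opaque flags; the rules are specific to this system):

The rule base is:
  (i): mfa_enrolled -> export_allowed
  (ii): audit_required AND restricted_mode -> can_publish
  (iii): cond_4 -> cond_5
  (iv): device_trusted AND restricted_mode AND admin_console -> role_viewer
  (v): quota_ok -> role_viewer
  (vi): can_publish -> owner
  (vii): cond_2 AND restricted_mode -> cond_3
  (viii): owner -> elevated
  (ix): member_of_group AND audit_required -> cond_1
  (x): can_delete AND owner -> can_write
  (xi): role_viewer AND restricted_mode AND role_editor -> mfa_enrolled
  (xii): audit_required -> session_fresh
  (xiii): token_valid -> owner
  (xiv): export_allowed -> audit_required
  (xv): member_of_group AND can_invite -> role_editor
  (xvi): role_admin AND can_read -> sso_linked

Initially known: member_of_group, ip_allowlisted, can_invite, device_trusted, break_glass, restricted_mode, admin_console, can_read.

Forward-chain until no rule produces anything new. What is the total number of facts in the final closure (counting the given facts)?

Round 1 fires (iv), (xv), giving role_viewer, role_editor.
Round 2 fires (xi), giving mfa_enrolled.
Round 3 fires (i), giving export_allowed.
Round 4 fires (xiv), giving audit_required.
Round 5 fires (ii), (ix), (xii), giving can_publish, cond_1, session_fresh.
Round 6 fires (vi), giving owner.
Round 7 fires (viii), giving elevated.
Closure: {admin_console, audit_required, break_glass, can_invite, can_publish, can_read, cond_1, device_trusted, elevated, export_allowed, ip_allowlisted, member_of_group, mfa_enrolled, owner, restricted_mode, role_editor, role_viewer, session_fresh} — 18 facts.

18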